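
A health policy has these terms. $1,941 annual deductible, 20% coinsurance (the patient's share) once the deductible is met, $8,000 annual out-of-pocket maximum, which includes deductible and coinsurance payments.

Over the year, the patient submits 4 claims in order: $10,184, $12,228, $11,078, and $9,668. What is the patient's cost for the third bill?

Claim 1 — $10,184: deductible takes $1,941, $8,243 remains; coinsurance $8,243 × 20% = $1,648.60. Patient pays $3,589.60; OOP now $3,589.60.
Claim 2 — $12,228: deductible already satisfied, so patient's share is 20% × $12,228 = $2,445.60. Patient owes $2,445.60 (running OOP $6,035.20).
Claim 3 — $11,078: 20% coinsurance on $11,078 = $2,215.60. Adding that to $6,035.20 gives $8,250.80, past the $8,000 cap; patient pays only $8,000 − $6,035.20 = $1,964.80.

$1,964.80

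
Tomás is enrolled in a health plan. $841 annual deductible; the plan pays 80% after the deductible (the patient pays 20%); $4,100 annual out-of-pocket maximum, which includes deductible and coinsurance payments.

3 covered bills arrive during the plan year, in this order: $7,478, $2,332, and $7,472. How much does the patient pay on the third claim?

#1 ($7,478): $841 finishes the deductible; $6,637 goes to coinsurance; patient's 20% is $1,327.40. Cost to patient: $2,168.40. OOP to date $2,168.40.
#2 ($2,332): 20% coinsurance on $2,332 = $466.40. Patient pays $466.40; OOP now $2,634.80.
#3 ($7,472): deductible met; 20% of $7,472 = $1,494.40. OOP would hit $4,129.20 > $4,100, so the cap limits the patient to $4,100 − $2,634.80 = $1,465.20.

$1,465.20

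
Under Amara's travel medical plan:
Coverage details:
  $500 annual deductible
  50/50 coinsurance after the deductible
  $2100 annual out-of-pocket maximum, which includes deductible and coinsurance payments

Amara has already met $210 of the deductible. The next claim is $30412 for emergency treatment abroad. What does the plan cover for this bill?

$210 of the $500 deductible is already met, leaving $290.
That leaves $30412 − $290 = $30122 for coinsurance.
Coinsurance: $30122 × 50% = $15061.
That puts the traveler's cost at $290 + $15061 = $15351 before any cap.
That would bring total out-of-pocket to $15561, past the $2100 cap. The traveler is capped at $2100 − $210 = $1890 on this claim.
Insurer pays the balance: $30412 − $1890 = $28522.

$28522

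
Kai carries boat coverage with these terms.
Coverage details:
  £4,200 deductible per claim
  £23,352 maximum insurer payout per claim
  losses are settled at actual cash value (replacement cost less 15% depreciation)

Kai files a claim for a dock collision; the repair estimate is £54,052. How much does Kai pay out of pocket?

£30,700

Actual cash value after 15% depreciation: £54,052 × 85% = £45,944.20.
After the deductible, £45,944.20 − £4,200 = £41,744.20 remains.
The £23,352 per-incident cap binds; insurer pays £23,352.
The owner bears the rest of the original loss: £54,052 − £23,352 = £30,700.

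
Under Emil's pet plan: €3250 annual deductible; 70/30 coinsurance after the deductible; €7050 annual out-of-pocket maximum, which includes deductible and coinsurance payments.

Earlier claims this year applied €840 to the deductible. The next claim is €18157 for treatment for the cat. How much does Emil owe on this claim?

€840 of the €3250 deductible is already met, leaving €2410.
After the €2410 deductible portion, €18157 − €2410 = €15747 is subject to coinsurance.
Owner's 30% share of €15747 is €4724.10.
Owner responsibility before any cap: €2410 + €4724.10 = €7134.10.
Year-to-date out-of-pocket would reach €840 + €7134.10 = €7974.10, above the €7050 maximum, so the owner pays only €7050 − €840 = €6210.

€6210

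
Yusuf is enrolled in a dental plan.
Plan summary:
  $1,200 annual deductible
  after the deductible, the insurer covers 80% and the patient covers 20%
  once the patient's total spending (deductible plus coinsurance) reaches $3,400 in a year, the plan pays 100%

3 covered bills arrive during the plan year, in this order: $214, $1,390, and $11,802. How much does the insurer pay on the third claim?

#1 ($214): fully absorbed by the deductible. Patient owes $214 (running OOP $214). Plan pays $214 − $214 = $0.
#2 ($1,390): $986 finishes the deductible; $404 goes to coinsurance; patient's 20% is $80.80. Patient owes $1,066.80 (running OOP $1,280.80). Plan pays $1,390 − $1,066.80 = $323.20.
#3 ($11,802): 20% coinsurance on $11,802 = $2,360.40. OOP would hit $3,641.20 > $3,400, so the cap limits the patient to $3,400 − $1,280.80 = $2,119.20. Insurer: $11,802 − $2,119.20 = $9,682.80.

$9,682.80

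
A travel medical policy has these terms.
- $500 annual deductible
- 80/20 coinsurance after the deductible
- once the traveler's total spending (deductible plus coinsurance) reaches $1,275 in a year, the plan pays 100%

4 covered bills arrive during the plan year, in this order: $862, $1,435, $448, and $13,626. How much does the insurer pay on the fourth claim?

$13,300

#1 ($862): deductible takes $500, $362 remains; 20% of $362 = $72.40. Cost to traveler: $572.40. OOP to date $572.40. Plan pays $862 − $572.40 = $289.60.
#2 ($1,435): deductible already satisfied, so traveler's share is 20% × $1,435 = $287. Cost to traveler: $287. OOP to date $859.40. Insurer: $1,435 − $287 = $1,148.
#3 ($448): 20% coinsurance on $448 = $89.60. Cost to traveler: $89.60. OOP to date $949. Plan pays $448 − $89.60 = $358.40.
#4 ($13,626): 20% coinsurance on $13,626 = $2,725.20. Adding that to $949 gives $3,674.20, past the $1,275 cap; traveler pays only $1,275 − $949 = $326. Insurer: $13,626 − $326 = $13,300.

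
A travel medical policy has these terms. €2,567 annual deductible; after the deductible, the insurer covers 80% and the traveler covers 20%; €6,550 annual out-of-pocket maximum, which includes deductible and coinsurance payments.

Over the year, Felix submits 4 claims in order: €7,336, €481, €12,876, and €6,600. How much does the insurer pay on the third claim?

Bill 1, €7,336: €2,567 to deductible, leaving €4,769; coinsurance €4,769 × 20% = €953.80. Traveler pays €3,520.80; OOP now €3,520.80. Insurer: €7,336 − €3,520.80 = €3,815.20.
Bill 2, €481: deductible already satisfied, so traveler's share is 20% × €481 = €96.20. Traveler owes €96.20 (running OOP €3,617). Plan pays €481 − €96.20 = €384.80.
Bill 3, €12,876: 20% coinsurance on €12,876 = €2,575.20. Traveler owes €2,575.20 (running OOP €6,192.20). Insurer: €12,876 − €2,575.20 = €10,300.80.

€10,300.80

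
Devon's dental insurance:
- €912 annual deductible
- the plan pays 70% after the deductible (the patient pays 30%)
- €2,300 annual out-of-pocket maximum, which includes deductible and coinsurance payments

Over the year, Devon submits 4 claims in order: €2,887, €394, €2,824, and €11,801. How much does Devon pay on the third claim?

€677.30

#1 (€2,887): deductible takes €912, €1,975 remains; coinsurance €1,975 × 30% = €592.50. Cost to patient: €1,504.50. OOP to date €1,504.50.
#2 (€394): deductible already satisfied, so patient's share is 30% × €394 = €118.20. Cost to patient: €118.20. OOP to date €1,622.70.
#3 (€2,824): 30% coinsurance on €2,824 = €847.20. Adding that to €1,622.70 gives €2,469.90, past the €2,300 cap; patient pays only €2,300 − €1,622.70 = €677.30.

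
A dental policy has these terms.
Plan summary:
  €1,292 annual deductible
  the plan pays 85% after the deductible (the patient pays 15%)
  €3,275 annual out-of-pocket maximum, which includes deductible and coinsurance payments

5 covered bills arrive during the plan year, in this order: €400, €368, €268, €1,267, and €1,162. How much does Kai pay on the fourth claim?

#1 (€400): entire amount goes to the deductible. Patient owes €400 (running OOP €400).
#2 (€368): all of it applies to the deductible. Patient owes €368 (running OOP €768).
#3 (€268): fully absorbed by the deductible. Patient pays €268; OOP now €1,036.
#4 (€1,267): deductible takes €256, €1,011 remains; patient's 15% is €151.65. Patient pays €407.65; OOP now €1,443.65.

€407.65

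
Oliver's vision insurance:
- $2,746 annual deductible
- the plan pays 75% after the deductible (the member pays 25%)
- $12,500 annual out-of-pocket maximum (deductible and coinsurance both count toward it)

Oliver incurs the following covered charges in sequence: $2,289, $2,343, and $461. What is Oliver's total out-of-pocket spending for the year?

$3,332.75

Claim 1 ($2,289): entire amount goes to the deductible. Member pays $2,289; OOP now $2,289.
Claim 2 ($2,343): $457 finishes the deductible; $1,886 goes to coinsurance; 25% of $1,886 = $471.50. Member owes $928.50 (running OOP $3,217.50).
Claim 3 ($461): deductible met; 25% of $461 = $115.25. Member pays $115.25; OOP now $3,332.75.
Total paid by the member: $2,289 + $928.50 + $115.25 = $3,332.75.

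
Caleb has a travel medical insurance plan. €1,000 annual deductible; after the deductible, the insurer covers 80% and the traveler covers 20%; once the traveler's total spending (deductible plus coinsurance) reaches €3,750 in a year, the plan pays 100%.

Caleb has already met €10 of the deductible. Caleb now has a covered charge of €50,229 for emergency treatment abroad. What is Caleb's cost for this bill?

€10 of the €1,000 deductible is already met, leaving €990.
The remaining €49,239 (= €50,229 − €990) moves to coinsurance.
Coinsurance: €49,239 × 20% = €9,847.80.
So the traveler owes €990 + €9,847.80 = €10,837.80 before any cap.
Adding €10,837.80 to the €10 already spent would give €10,847.80, which exceeds the €3,750 cap; the traveler pays just €3,750 − €10 = €3,740.

€3,740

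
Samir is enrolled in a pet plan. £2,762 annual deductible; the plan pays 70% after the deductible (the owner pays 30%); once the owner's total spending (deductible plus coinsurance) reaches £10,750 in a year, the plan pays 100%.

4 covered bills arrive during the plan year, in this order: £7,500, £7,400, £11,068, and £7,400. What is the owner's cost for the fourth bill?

£1,026.20

Claim 1 (£7,500): £2,762 to deductible, leaving £4,738; owner's 30% is £1,421.40. Owner pays £4,183.40; OOP now £4,183.40.
Claim 2 (£7,400): deductible already satisfied, so owner's share is 30% × £7,400 = £2,220. Owner pays £2,220; OOP now £6,403.40.
Claim 3 (£11,068): deductible already satisfied, so owner's share is 30% × £11,068 = £3,320.40. Owner owes £3,320.40 (running OOP £9,723.80).
Claim 4 (£7,400): 30% coinsurance on £7,400 = £2,220. OOP would hit £11,943.80 > £10,750, so the cap limits the owner to £10,750 − £9,723.80 = £1,026.20.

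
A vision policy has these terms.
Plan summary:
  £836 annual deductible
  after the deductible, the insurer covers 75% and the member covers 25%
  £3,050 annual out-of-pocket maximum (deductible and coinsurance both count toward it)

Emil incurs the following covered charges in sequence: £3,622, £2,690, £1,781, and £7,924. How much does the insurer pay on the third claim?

Bill 1, £3,622: deductible takes £836, £2,786 remains; member's 25% is £696.50. Member pays £1,532.50; OOP now £1,532.50. Plan pays £3,622 − £1,532.50 = £2,089.50.
Bill 2, £2,690: deductible met; 25% of £2,690 = £672.50. Member owes £672.50 (running OOP £2,205). Plan pays £2,690 − £672.50 = £2,017.50.
Bill 3, £1,781: 25% coinsurance on £1,781 = £445.25. Cost to member: £445.25. OOP to date £2,650.25. Plan pays £1,781 − £445.25 = £1,335.75.

£1,335.75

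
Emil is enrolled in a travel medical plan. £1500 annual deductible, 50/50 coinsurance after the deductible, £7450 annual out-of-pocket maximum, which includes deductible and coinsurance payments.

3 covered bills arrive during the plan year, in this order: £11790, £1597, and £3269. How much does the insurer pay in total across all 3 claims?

Claim 1 — £11790: deductible takes £1500, £10290 remains; 50% of £10290 = £5145. Traveler owes £6645 (running OOP £6645). Plan pays £11790 − £6645 = £5145.
Claim 2 — £1597: deductible met; 50% of £1597 = £798.50. Traveler pays £798.50; OOP now £7443.50. Plan pays £1597 − £798.50 = £798.50.
Claim 3 — £3269: deductible met; 50% of £3269 = £1634.50. That would push OOP to £9078, over the £7450 cap, so traveler pays £7450 − £7443.50 = £6.50. Insurer: £3269 − £6.50 = £3262.50.
Insurer total: £5145 + £798.50 + £3262.50 = £9206.

£9206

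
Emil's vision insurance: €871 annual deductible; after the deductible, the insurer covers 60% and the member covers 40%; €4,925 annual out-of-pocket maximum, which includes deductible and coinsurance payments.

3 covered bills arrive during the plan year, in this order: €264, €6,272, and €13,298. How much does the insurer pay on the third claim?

Claim 1 (€264): entire amount goes to the deductible. Cost to member: €264. OOP to date €264. Plan pays €264 − €264 = €0.
Claim 2 (€6,272): €607 finishes the deductible; €5,665 goes to coinsurance; member's 40% is €2,266. Cost to member: €2,873. OOP to date €3,137. Plan pays €6,272 − €2,873 = €3,399.
Claim 3 (€13,298): 40% coinsurance on €13,298 = €5,319.20. That would push OOP to €8,456.20, over the €4,925 cap, so member pays €4,925 − €3,137 = €1,788. Insurer: €13,298 − €1,788 = €11,510.

€11,510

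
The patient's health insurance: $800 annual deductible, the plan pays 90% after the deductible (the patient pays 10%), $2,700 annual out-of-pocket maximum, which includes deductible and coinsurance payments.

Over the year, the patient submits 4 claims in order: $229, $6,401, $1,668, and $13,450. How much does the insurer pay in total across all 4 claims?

$19,048

Claim 1 — $229: fully absorbed by the deductible. Patient pays $229; OOP now $229. Plan pays $229 − $229 = $0.
Claim 2 — $6,401: $571 to deductible, leaving $5,830; coinsurance $5,830 × 10% = $583. Patient pays $1,154; OOP now $1,383. Plan pays $6,401 − $1,154 = $5,247.
Claim 3 — $1,668: deductible already satisfied, so patient's share is 10% × $1,668 = $166.80. Cost to patient: $166.80. OOP to date $1,549.80. Insurer: $1,668 − $166.80 = $1,501.20.
Claim 4 — $13,450: 10% coinsurance on $13,450 = $1,345. Adding that to $1,549.80 gives $2,894.80, past the $2,700 cap; patient pays only $2,700 − $1,549.80 = $1,150.20. Plan pays $13,450 − $1,150.20 = $12,299.80.
Insurer total = bills − patient's total = $21,748 − $2,700 = $19,048.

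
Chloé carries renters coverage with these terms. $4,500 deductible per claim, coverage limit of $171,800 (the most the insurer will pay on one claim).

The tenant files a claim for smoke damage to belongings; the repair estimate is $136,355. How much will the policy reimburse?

Less the $4,500 deductible: $136,355 − $4,500 = $131,855.
That's under the $171,800 cap, so the insurer reimburses the full $131,855.

$131,855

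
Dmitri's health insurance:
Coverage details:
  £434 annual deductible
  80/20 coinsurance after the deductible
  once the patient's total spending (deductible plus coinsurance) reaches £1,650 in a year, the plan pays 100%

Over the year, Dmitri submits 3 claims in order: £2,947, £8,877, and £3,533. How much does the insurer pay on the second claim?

£8,163.60

#1 (£2,947): deductible takes £434, £2,513 remains; patient's 20% is £502.60. Patient owes £936.60 (running OOP £936.60). Plan pays £2,947 − £936.60 = £2,010.40.
#2 (£8,877): 20% coinsurance on £8,877 = £1,775.40. OOP would hit £2,712 > £1,650, so the cap limits the patient to £1,650 − £936.60 = £713.40. Insurer: £8,877 − £713.40 = £8,163.60.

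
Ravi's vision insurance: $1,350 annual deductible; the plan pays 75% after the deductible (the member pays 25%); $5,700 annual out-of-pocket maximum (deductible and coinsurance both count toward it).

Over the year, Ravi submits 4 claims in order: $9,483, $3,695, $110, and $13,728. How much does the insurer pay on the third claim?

Claim 1 — $9,483: deductible takes $1,350, $8,133 remains; coinsurance $8,133 × 25% = $2,033.25. Member pays $3,383.25; OOP now $3,383.25. Insurer: $9,483 − $3,383.25 = $6,099.75.
Claim 2 — $3,695: deductible met; 25% of $3,695 = $923.75. Member owes $923.75 (running OOP $4,307). Insurer: $3,695 − $923.75 = $2,771.25.
Claim 3 — $110: deductible met; 25% of $110 = $27.50. Member owes $27.50 (running OOP $4,334.50). Insurer: $110 − $27.50 = $82.50.

$82.50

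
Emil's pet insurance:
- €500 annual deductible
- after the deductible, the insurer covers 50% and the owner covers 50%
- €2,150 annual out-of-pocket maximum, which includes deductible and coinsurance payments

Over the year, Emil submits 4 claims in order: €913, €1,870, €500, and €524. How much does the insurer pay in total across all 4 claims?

Claim 1 — €913: €500 finishes the deductible; €413 goes to coinsurance; 50% of €413 = €206.50. Cost to owner: €706.50. OOP to date €706.50. Plan pays €913 − €706.50 = €206.50.
Claim 2 — €1,870: deductible already satisfied, so owner's share is 50% × €1,870 = €935. Owner pays €935; OOP now €1,641.50. Insurer: €1,870 − €935 = €935.
Claim 3 — €500: deductible met; 50% of €500 = €250. Cost to owner: €250. OOP to date €1,891.50. Plan pays €500 − €250 = €250.
Claim 4 — €524: 50% coinsurance on €524 = €262. OOP would hit €2,153.50 > €2,150, so the cap limits the owner to €2,150 − €1,891.50 = €258.50. Insurer: €524 − €258.50 = €265.50.
Insurer total: €206.50 + €935 + €250 + €265.50 = €1,657.

€1,657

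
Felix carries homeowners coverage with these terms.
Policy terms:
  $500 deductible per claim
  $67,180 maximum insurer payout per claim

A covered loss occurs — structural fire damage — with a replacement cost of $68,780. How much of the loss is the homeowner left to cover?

Subtract the deductible: $68,780 − $500 = $68,280.
Since $68,280 > $67,180, the payout is capped at $67,180.
The homeowner bears the rest of the original loss: $68,780 − $67,180 = $1,600.

$1,600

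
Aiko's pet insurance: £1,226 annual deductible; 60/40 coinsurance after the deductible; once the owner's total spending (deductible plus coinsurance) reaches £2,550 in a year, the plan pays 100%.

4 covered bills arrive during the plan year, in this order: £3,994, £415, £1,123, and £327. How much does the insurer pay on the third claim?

£1,072.20

Bill 1, £3,994: deductible takes £1,226, £2,768 remains; owner's 40% is £1,107.20. Owner pays £2,333.20; OOP now £2,333.20. Insurer: £3,994 − £2,333.20 = £1,660.80.
Bill 2, £415: 40% coinsurance on £415 = £166. Owner pays £166; OOP now £2,499.20. Plan pays £415 − £166 = £249.
Bill 3, £1,123: deductible met; 40% of £1,123 = £449.20. OOP would hit £2,948.40 > £2,550, so the cap limits the owner to £2,550 − £2,499.20 = £50.80. Insurer: £1,123 − £50.80 = £1,072.20.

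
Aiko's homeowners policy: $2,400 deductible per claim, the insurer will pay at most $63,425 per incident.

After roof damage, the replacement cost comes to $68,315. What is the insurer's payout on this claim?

$63,425

After the deductible, $68,315 − $2,400 = $65,915 remains.
Since $65,915 > $63,425, the payout is capped at $63,425.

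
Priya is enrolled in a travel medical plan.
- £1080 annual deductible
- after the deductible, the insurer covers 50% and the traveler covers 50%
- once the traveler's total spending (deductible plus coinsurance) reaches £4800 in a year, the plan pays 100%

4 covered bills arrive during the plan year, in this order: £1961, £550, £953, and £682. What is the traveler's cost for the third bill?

Bill 1, £1961: £1080 to deductible, leaving £881; traveler's 50% is £440.50. Traveler owes £1520.50 (running OOP £1520.50).
Bill 2, £550: deductible met; 50% of £550 = £275. Traveler pays £275; OOP now £1795.50.
Bill 3, £953: 50% coinsurance on £953 = £476.50. Traveler pays £476.50; OOP now £2272.

£476.50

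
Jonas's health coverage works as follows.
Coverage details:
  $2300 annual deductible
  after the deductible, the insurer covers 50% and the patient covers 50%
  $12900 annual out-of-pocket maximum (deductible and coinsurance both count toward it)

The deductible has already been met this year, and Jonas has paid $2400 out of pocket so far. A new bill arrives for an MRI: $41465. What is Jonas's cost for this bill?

With the deductible met, the entire $41465 is subject to coinsurance.
Patient's 50% share of $41465 is $20732.50.
Adding $20732.50 to the $2400 already spent would give $23132.50, which exceeds the $12900 cap; the patient pays just $12900 − $2400 = $10500.

$10500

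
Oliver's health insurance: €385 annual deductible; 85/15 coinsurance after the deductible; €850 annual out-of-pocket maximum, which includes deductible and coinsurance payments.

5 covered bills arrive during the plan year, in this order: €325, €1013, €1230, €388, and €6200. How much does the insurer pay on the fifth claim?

€6120.65

#1 (€325): fully absorbed by the deductible. Cost to patient: €325. OOP to date €325. Insurer: €325 − €325 = €0.
#2 (€1013): deductible takes €60, €953 remains; coinsurance €953 × 15% = €142.95. Patient pays €202.95; OOP now €527.95. Plan pays €1013 − €202.95 = €810.05.
#3 (€1230): 15% coinsurance on €1230 = €184.50. Patient owes €184.50 (running OOP €712.45). Plan pays €1230 − €184.50 = €1045.50.
#4 (€388): deductible already satisfied, so patient's share is 15% × €388 = €58.20. Cost to patient: €58.20. OOP to date €770.65. Insurer: €388 − €58.20 = €329.80.
#5 (€6200): deductible already satisfied, so patient's share is 15% × €6200 = €930. Adding that to €770.65 gives €1700.65, past the €850 cap; patient pays only €850 − €770.65 = €79.35. Plan pays €6200 − €79.35 = €6120.65.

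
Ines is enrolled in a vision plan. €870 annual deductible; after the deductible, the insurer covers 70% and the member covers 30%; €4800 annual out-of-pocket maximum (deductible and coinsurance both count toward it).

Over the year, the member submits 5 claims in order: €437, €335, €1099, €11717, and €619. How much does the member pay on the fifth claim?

Claim 1 (€437): entire amount goes to the deductible. Cost to member: €437. OOP to date €437.
Claim 2 (€335): all of it applies to the deductible. Cost to member: €335. OOP to date €772.
Claim 3 (€1099): €98 to deductible, leaving €1001; 30% of €1001 = €300.30. Cost to member: €398.30. OOP to date €1170.30.
Claim 4 (€11717): deductible met; 30% of €11717 = €3515.10. Member pays €3515.10; OOP now €4685.40.
Claim 5 (€619): deductible already satisfied, so member's share is 30% × €619 = €185.70. OOP would hit €4871.10 > €4800, so the cap limits the member to €4800 − €4685.40 = €114.60.

€114.60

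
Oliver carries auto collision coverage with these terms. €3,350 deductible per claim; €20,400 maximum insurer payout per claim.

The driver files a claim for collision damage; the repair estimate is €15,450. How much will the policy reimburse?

€12,100

Less the €3,350 deductible: €15,450 − €3,350 = €12,100.
€12,100 ≤ €20,400, so the limit doesn't bind; insurer pays €12,100.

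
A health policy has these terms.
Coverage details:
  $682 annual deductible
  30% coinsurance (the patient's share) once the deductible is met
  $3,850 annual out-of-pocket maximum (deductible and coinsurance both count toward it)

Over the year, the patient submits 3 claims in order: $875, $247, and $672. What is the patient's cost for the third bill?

$201.60

Claim 1 — $875: deductible takes $682, $193 remains; patient's 30% is $57.90. Patient pays $739.90; OOP now $739.90.
Claim 2 — $247: 30% coinsurance on $247 = $74.10. Patient owes $74.10 (running OOP $814).
Claim 3 — $672: 30% coinsurance on $672 = $201.60. Cost to patient: $201.60. OOP to date $1,015.60.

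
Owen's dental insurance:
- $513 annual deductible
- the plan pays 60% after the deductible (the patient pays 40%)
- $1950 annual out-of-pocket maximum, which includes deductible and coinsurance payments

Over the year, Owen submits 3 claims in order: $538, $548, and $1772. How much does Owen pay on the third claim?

Claim 1 — $538: $513 finishes the deductible; $25 goes to coinsurance; coinsurance $25 × 40% = $10. Patient pays $523; OOP now $523.
Claim 2 — $548: deductible already satisfied, so patient's share is 40% × $548 = $219.20. Patient pays $219.20; OOP now $742.20.
Claim 3 — $1772: deductible already satisfied, so patient's share is 40% × $1772 = $708.80. Patient owes $708.80 (running OOP $1451).

$708.80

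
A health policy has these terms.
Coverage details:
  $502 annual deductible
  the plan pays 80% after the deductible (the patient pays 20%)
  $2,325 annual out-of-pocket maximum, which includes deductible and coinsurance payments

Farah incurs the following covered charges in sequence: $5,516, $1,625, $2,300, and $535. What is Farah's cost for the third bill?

$460

Claim 1 ($5,516): $502 to deductible, leaving $5,014; coinsurance $5,014 × 20% = $1,002.80. Cost to patient: $1,504.80. OOP to date $1,504.80.
Claim 2 ($1,625): deductible already satisfied, so patient's share is 20% × $1,625 = $325. Patient pays $325; OOP now $1,829.80.
Claim 3 ($2,300): deductible met; 20% of $2,300 = $460. Cost to patient: $460. OOP to date $2,289.80.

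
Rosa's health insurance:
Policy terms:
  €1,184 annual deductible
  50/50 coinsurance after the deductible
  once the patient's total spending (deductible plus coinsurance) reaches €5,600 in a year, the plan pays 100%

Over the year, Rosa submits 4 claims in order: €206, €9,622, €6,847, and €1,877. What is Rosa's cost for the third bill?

Claim 1 (€206): fully absorbed by the deductible. Cost to patient: €206. OOP to date €206.
Claim 2 (€9,622): deductible takes €978, €8,644 remains; coinsurance €8,644 × 50% = €4,322. Patient owes €5,300 (running OOP €5,506).
Claim 3 (€6,847): deductible already satisfied, so patient's share is 50% × €6,847 = €3,423.50. That would push OOP to €8,929.50, over the €5,600 cap, so patient pays €5,600 − €5,506 = €94.

€94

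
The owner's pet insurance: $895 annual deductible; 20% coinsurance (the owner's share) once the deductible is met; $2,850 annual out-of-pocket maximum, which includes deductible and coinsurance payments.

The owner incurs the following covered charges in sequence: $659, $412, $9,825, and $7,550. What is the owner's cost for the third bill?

Claim 1 ($659): entire amount goes to the deductible. Cost to owner: $659. OOP to date $659.
Claim 2 ($412): $236 to deductible, leaving $176; owner's 20% is $35.20. Owner pays $271.20; OOP now $930.20.
Claim 3 ($9,825): deductible already satisfied, so owner's share is 20% × $9,825 = $1,965. Adding that to $930.20 gives $2,895.20, past the $2,850 cap; owner pays only $2,850 − $930.20 = $1,919.80.

$1,919.80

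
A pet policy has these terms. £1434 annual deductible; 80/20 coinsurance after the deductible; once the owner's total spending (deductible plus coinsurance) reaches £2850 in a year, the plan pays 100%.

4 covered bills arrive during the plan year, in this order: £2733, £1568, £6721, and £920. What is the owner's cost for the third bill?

£842.60

Claim 1 — £2733: £1434 finishes the deductible; £1299 goes to coinsurance; owner's 20% is £259.80. Owner pays £1693.80; OOP now £1693.80.
Claim 2 — £1568: deductible met; 20% of £1568 = £313.60. Owner pays £313.60; OOP now £2007.40.
Claim 3 — £6721: 20% coinsurance on £6721 = £1344.20. Adding that to £2007.40 gives £3351.60, past the £2850 cap; owner pays only £2850 − £2007.40 = £842.60.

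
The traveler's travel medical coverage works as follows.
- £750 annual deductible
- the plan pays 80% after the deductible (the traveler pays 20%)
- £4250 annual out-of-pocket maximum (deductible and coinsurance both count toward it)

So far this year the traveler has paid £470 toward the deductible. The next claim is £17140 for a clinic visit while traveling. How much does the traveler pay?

Remaining deductible: £750 − £470 = £280.
That leaves £17140 − £280 = £16860 for coinsurance.
Coinsurance: £16860 × 20% = £3372.
So the traveler owes £280 + £3372 = £3652 before any cap.
Year-to-date out-of-pocket becomes £470 + £3652 = £4122, still under the £4250 maximum, so no cap applies.

£3652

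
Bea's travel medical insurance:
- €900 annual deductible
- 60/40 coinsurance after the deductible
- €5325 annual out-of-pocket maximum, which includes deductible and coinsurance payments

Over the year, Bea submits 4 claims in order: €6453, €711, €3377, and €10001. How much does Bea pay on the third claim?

€1350.80

Claim 1 — €6453: €900 finishes the deductible; €5553 goes to coinsurance; 40% of €5553 = €2221.20. Cost to traveler: €3121.20. OOP to date €3121.20.
Claim 2 — €711: 40% coinsurance on €711 = €284.40. Traveler pays €284.40; OOP now €3405.60.
Claim 3 — €3377: 40% coinsurance on €3377 = €1350.80. Traveler owes €1350.80 (running OOP €4756.40).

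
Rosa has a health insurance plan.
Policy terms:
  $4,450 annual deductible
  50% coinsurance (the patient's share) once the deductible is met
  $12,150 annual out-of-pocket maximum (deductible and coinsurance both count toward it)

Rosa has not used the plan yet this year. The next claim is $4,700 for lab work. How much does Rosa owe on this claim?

$4,575

Nothing has been paid toward the $4,450 deductible, so the first $4,450 of this charge is applied there.
That leaves $4,700 − $4,450 = $250 for coinsurance.
50% of $250 = $125 falls to the patient.
That puts the patient's cost at $4,450 + $125 = $4,575 before any cap.
Total out-of-pocket so far would be $0 + $4,575 = $4,575, below the $12,150 cap — no reduction.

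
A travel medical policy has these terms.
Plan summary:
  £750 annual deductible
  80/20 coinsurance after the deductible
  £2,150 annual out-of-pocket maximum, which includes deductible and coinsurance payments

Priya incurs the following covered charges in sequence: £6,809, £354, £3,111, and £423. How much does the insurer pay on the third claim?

£2,993.60

#1 (£6,809): £750 finishes the deductible; £6,059 goes to coinsurance; coinsurance £6,059 × 20% = £1,211.80. Cost to traveler: £1,961.80. OOP to date £1,961.80. Plan pays £6,809 − £1,961.80 = £4,847.20.
#2 (£354): deductible already satisfied, so traveler's share is 20% × £354 = £70.80. Traveler owes £70.80 (running OOP £2,032.60). Plan pays £354 − £70.80 = £283.20.
#3 (£3,111): deductible already satisfied, so traveler's share is 20% × £3,111 = £622.20. That would push OOP to £2,654.80, over the £2,150 cap, so traveler pays £2,150 − £2,032.60 = £117.40. Insurer: £3,111 − £117.40 = £2,993.60.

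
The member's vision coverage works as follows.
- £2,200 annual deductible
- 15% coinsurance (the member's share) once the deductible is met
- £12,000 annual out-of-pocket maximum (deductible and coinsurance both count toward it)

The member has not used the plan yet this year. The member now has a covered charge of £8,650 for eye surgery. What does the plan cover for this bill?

£5,482.50

Nothing has been paid toward the £2,200 deductible, so the first £2,200 of this charge is applied there.
That leaves £8,650 − £2,200 = £6,450 for coinsurance.
Member's 15% share of £6,450 is £967.50.
Member responsibility before any cap: £2,200 + £967.50 = £3,167.50.
Total out-of-pocket so far would be £0 + £3,167.50 = £3,167.50, below the £12,000 cap — no reduction.
The insurer covers the remainder: £8,650 − £3,167.50 = £5,482.50.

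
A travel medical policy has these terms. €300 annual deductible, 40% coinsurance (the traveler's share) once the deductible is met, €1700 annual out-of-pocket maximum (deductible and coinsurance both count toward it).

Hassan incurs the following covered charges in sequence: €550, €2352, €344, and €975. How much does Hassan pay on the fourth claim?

Bill 1, €550: deductible takes €300, €250 remains; coinsurance €250 × 40% = €100. Traveler pays €400; OOP now €400.
Bill 2, €2352: deductible already satisfied, so traveler's share is 40% × €2352 = €940.80. Cost to traveler: €940.80. OOP to date €1340.80.
Bill 3, €344: 40% coinsurance on €344 = €137.60. Traveler owes €137.60 (running OOP €1478.40).
Bill 4, €975: deductible already satisfied, so traveler's share is 40% × €975 = €390. Adding that to €1478.40 gives €1868.40, past the €1700 cap; traveler pays only €1700 − €1478.40 = €221.60.

€221.60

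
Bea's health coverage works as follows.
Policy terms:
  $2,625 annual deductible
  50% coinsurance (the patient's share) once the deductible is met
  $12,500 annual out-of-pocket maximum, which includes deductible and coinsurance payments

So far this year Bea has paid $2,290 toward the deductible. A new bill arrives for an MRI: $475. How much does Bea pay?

Remaining deductible: $2,625 − $2,290 = $335.
That leaves $475 − $335 = $140 for coinsurance.
Patient's 50% share of $140 is $70.
That puts the patient's cost at $335 + $70 = $405 before any cap.
Cumulative spending $2,290 + $405 = $2,695 stays under the $12,500 maximum.

$405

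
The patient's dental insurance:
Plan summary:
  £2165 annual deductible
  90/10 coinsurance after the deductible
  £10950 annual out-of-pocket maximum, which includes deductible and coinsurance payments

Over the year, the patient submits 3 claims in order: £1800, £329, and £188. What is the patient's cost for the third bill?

£51.20

Claim 1 — £1800: entire amount goes to the deductible. Patient owes £1800 (running OOP £1800).
Claim 2 — £329: entire amount goes to the deductible. Cost to patient: £329. OOP to date £2129.
Claim 3 — £188: £36 finishes the deductible; £152 goes to coinsurance; 10% of £152 = £15.20. Cost to patient: £51.20. OOP to date £2180.20.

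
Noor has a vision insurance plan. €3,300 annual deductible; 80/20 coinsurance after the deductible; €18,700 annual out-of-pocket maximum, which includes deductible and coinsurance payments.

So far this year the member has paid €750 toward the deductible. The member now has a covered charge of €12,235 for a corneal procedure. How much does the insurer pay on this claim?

€750 of the €3,300 deductible is already met, leaving €2,550.
That leaves €12,235 − €2,550 = €9,685 for coinsurance.
Member's 20% share of €9,685 is €1,937.
That puts the member's cost at €2,550 + €1,937 = €4,487 before any cap.
Total out-of-pocket so far would be €750 + €4,487 = €5,237, below the €18,700 cap — no reduction.
Insurer pays the balance: €12,235 − €4,487 = €7,748.

€7,748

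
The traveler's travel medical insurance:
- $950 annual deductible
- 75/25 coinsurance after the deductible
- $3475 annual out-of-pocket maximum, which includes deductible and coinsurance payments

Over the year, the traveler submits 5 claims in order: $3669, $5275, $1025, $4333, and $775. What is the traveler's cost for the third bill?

Claim 1 — $3669: deductible takes $950, $2719 remains; traveler's 25% is $679.75. Cost to traveler: $1629.75. OOP to date $1629.75.
Claim 2 — $5275: deductible already satisfied, so traveler's share is 25% × $5275 = $1318.75. Traveler owes $1318.75 (running OOP $2948.50).
Claim 3 — $1025: deductible already satisfied, so traveler's share is 25% × $1025 = $256.25. Cost to traveler: $256.25. OOP to date $3204.75.

$256.25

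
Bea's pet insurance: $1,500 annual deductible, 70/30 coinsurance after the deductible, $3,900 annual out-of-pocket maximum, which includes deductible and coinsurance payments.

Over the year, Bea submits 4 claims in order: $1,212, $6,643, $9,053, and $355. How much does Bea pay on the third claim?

Claim 1 ($1,212): all of it applies to the deductible. Owner pays $1,212; OOP now $1,212.
Claim 2 ($6,643): deductible takes $288, $6,355 remains; coinsurance $6,355 × 30% = $1,906.50. Owner owes $2,194.50 (running OOP $3,406.50).
Claim 3 ($9,053): deductible met; 30% of $9,053 = $2,715.90. OOP would hit $6,122.40 > $3,900, so the cap limits the owner to $3,900 − $3,406.50 = $493.50.

$493.50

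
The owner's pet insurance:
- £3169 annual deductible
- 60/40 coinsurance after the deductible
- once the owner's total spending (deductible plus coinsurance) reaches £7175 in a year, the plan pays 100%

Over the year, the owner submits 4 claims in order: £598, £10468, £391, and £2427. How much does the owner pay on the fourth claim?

£690.80

#1 (£598): fully absorbed by the deductible. Owner pays £598; OOP now £598.
#2 (£10468): deductible takes £2571, £7897 remains; 40% of £7897 = £3158.80. Owner pays £5729.80; OOP now £6327.80.
#3 (£391): deductible already satisfied, so owner's share is 40% × £391 = £156.40. Owner pays £156.40; OOP now £6484.20.
#4 (£2427): deductible met; 40% of £2427 = £970.80. Adding that to £6484.20 gives £7455, past the £7175 cap; owner pays only £7175 − £6484.20 = £690.80.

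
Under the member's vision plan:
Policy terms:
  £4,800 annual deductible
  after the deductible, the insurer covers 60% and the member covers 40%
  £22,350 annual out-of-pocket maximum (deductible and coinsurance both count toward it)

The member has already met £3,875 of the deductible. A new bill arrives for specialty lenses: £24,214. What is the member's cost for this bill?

£10,240.60

£3,875 of the £4,800 deductible is already met, leaving £925.
After the £925 deductible portion, £24,214 − £925 = £23,289 is subject to coinsurance.
Member's 40% share of £23,289 is £9,315.60.
Member responsibility before any cap: £925 + £9,315.60 = £10,240.60.
Year-to-date out-of-pocket becomes £3,875 + £10,240.60 = £14,115.60, still under the £22,350 maximum, so no cap applies.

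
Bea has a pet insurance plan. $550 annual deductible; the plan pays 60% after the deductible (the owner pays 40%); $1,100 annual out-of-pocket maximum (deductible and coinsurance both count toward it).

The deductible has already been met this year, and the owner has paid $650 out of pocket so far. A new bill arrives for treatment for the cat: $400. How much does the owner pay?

With the deductible met, the entire $400 is subject to coinsurance.
Owner's 40% share of $400 is $160.
Cumulative spending $650 + $160 = $810 stays under the $1,100 maximum.

$160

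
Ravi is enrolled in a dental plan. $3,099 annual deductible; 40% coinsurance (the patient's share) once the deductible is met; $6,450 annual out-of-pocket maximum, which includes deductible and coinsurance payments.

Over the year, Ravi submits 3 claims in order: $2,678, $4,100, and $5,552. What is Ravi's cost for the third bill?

$1,879.40

Claim 1 — $2,678: fully absorbed by the deductible. Cost to patient: $2,678. OOP to date $2,678.
Claim 2 — $4,100: deductible takes $421, $3,679 remains; patient's 40% is $1,471.60. Cost to patient: $1,892.60. OOP to date $4,570.60.
Claim 3 — $5,552: 40% coinsurance on $5,552 = $2,220.80. OOP would hit $6,791.40 > $6,450, so the cap limits the patient to $6,450 − $4,570.60 = $1,879.40.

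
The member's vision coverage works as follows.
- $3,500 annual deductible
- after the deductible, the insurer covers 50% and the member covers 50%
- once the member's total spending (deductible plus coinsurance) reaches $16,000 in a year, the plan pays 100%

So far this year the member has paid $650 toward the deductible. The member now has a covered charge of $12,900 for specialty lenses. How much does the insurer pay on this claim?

Remaining deductible: $3,500 − $650 = $2,850.
That leaves $12,900 − $2,850 = $10,050 for coinsurance.
50% of $10,050 = $5,025 falls to the member.
Member responsibility before any cap: $2,850 + $5,025 = $7,875.
Total out-of-pocket so far would be $650 + $7,875 = $8,525, below the $16,000 cap — no reduction.
The plan picks up $12,900 − $7,875 = $5,025.

$5,025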